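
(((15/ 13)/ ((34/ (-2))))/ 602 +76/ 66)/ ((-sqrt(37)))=-5055101 * sqrt(37)/ 162444282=-0.19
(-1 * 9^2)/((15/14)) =-378/5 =-75.60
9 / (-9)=-1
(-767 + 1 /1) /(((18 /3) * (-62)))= 383 /186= 2.06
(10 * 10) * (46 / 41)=4600 / 41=112.20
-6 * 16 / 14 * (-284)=13632 / 7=1947.43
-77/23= -3.35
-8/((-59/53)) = 424/59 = 7.19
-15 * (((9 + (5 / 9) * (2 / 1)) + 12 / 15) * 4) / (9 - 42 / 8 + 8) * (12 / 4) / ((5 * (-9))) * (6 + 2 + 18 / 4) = 19640 / 423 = 46.43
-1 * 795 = -795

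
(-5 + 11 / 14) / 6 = -59 / 84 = -0.70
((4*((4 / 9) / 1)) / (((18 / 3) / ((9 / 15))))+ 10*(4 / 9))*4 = 18.49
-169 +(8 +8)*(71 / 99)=-15595 / 99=-157.53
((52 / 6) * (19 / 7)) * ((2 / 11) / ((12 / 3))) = 247 / 231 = 1.07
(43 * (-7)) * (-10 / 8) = 1505 / 4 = 376.25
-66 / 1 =-66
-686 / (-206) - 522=-53423 / 103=-518.67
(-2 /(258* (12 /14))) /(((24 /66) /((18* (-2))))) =77 /86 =0.90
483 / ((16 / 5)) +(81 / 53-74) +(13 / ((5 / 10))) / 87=5810941 / 73776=78.76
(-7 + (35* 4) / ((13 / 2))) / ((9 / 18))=378 / 13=29.08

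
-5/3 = -1.67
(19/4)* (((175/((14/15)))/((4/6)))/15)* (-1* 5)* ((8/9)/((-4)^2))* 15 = -371.09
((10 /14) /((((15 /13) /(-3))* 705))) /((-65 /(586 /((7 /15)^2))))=1758 /16121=0.11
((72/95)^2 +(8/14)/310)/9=1128538/17625825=0.06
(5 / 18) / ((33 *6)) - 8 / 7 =-28477 / 24948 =-1.14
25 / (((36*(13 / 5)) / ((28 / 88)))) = 875 / 10296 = 0.08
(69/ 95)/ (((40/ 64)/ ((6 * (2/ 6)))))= 1104/ 475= 2.32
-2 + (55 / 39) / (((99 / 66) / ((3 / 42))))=-1583 / 819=-1.93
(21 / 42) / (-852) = -1 / 1704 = -0.00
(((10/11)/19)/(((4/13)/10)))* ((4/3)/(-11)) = -1300/6897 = -0.19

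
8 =8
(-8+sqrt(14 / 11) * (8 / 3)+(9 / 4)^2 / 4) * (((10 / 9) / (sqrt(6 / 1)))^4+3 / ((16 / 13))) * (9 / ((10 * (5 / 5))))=-1009794641 / 67184640+2342911 * sqrt(154) / 4330260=-8.32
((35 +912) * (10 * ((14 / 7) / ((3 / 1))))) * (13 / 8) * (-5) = -307775 / 6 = -51295.83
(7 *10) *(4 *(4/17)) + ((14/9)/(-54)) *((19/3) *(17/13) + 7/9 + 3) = 31674811/483327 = 65.53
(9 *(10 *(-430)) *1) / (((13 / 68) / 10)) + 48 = -26315376 / 13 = -2024259.69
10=10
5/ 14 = 0.36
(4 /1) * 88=352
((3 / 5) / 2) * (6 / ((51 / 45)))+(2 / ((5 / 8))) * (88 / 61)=32171 / 5185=6.20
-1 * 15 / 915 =-1 / 61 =-0.02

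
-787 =-787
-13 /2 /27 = -13 /54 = -0.24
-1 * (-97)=97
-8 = -8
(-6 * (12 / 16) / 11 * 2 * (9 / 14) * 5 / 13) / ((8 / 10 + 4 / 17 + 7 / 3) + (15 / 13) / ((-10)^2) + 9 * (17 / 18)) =-0.02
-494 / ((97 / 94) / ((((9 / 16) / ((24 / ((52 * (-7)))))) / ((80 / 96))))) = 9507771 / 1940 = 4900.91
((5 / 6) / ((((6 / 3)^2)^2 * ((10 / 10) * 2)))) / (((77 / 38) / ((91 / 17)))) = 1235 / 17952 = 0.07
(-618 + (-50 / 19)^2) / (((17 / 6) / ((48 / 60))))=-5294352 / 30685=-172.54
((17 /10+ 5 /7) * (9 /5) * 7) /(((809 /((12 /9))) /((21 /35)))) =3042 /101125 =0.03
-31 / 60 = -0.52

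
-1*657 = -657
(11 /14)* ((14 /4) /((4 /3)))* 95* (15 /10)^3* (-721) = -61029045 /128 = -476789.41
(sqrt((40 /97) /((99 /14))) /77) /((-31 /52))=-208*sqrt(37345) /7640787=-0.01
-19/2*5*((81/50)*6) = -4617/10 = -461.70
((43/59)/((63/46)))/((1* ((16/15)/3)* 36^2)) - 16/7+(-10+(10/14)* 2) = -10.86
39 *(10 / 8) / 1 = 195 / 4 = 48.75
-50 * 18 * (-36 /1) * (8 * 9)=2332800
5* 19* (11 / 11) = 95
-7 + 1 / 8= -55 / 8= -6.88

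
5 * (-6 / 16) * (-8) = 15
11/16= 0.69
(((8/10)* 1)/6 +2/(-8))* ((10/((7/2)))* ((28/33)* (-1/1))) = 28/99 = 0.28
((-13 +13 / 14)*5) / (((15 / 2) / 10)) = -1690 / 21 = -80.48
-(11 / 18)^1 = -11 / 18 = -0.61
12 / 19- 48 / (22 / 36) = -16284 / 209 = -77.91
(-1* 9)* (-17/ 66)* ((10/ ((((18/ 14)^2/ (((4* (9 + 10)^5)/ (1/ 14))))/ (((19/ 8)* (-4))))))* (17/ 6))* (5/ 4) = -116587926147175/ 1782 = -65425323314.91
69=69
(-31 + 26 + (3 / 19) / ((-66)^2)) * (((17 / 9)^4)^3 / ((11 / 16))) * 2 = -642930630249888020632 / 21427081644204027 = -30005.52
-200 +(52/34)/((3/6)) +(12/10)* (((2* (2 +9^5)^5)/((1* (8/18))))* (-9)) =-2966138854337759685281973621/85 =-34895751227503055120964400.00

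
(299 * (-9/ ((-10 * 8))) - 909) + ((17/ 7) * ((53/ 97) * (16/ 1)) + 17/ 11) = -509437081/ 597520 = -852.59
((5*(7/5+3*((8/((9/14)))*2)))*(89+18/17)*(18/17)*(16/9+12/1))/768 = 54153001/83232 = 650.63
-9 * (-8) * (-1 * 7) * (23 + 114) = -69048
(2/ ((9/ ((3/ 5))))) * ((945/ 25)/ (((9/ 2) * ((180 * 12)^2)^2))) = 7/ 136048896000000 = 0.00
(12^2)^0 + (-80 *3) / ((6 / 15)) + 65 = -534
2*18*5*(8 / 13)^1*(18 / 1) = 25920 / 13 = 1993.85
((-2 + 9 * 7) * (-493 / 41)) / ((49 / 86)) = -1287.35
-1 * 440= -440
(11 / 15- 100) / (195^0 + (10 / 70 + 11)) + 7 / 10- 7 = -36911 / 2550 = -14.47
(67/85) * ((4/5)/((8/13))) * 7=6097/850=7.17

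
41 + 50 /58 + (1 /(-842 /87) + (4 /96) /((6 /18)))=4090869 /97672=41.88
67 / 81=0.83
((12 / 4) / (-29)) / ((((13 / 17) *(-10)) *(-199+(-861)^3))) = -3 / 141547439800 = -0.00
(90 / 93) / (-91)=-30 / 2821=-0.01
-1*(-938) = 938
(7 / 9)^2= 49 / 81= 0.60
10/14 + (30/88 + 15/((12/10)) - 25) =-3525/308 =-11.44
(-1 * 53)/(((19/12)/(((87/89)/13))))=-55332/21983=-2.52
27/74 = 0.36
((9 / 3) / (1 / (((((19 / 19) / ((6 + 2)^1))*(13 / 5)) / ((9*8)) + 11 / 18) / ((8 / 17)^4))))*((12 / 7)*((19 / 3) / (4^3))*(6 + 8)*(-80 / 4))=-937857309 / 524288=-1788.82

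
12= 12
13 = 13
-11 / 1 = -11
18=18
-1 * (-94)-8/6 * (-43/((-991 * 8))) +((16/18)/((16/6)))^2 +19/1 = 2017547/17838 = 113.10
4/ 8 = 1/ 2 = 0.50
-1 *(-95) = 95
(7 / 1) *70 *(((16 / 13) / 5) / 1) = 1568 / 13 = 120.62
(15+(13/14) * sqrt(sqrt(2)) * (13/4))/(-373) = -15/373 - 169 * 2^(1/4)/20888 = -0.05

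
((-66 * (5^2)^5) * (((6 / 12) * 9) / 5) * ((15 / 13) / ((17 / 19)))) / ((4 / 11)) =-1818544921875 / 884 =-2057177513.43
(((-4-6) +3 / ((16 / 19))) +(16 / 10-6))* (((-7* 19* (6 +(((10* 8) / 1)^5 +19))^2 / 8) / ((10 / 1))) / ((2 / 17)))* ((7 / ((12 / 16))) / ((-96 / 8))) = -654839786552258325050025 / 512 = -1278983958109879541113.33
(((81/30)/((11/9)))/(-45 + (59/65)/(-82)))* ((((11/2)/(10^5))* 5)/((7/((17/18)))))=-244647/134349040000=-0.00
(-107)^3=-1225043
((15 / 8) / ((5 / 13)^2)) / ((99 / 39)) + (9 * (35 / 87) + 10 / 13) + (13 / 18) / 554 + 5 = 5948510527 / 413538840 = 14.38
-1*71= -71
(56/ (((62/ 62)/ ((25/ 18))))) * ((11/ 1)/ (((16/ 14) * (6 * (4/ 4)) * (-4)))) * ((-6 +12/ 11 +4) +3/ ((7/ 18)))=-22925/ 108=-212.27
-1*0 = 0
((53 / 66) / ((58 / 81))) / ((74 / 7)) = 10017 / 94424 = 0.11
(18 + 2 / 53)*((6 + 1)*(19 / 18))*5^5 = 198668750 / 477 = 416496.33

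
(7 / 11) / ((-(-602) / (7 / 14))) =1 / 1892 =0.00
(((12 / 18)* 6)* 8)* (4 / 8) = 16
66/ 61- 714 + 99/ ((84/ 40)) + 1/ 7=-284225/ 427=-665.63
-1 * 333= -333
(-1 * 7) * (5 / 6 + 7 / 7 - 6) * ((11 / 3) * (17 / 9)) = 32725 / 162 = 202.01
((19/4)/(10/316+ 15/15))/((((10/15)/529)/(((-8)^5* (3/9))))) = -6504685568/163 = -39906046.43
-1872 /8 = -234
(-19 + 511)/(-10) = -246/5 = -49.20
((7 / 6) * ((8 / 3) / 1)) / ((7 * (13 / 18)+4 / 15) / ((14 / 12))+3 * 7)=0.12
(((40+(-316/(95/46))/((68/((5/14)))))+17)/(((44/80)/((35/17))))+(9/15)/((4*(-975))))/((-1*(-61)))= 82588939599/23948996500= 3.45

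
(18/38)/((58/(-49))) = -441/1102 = -0.40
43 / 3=14.33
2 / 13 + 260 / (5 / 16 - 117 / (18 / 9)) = -52218 / 12103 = -4.31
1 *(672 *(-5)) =-3360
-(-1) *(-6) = -6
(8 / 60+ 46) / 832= 173 / 3120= 0.06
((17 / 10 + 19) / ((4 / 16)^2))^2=2742336 / 25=109693.44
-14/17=-0.82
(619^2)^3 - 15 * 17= 56252767574402026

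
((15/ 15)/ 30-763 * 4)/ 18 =-91559/ 540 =-169.55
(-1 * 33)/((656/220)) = -1815/164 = -11.07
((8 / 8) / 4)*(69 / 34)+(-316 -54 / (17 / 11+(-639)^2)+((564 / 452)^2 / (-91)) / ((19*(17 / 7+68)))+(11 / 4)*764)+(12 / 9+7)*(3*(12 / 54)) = 225154232196536290637 / 125709850480781736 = 1791.06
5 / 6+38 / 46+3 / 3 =367 / 138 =2.66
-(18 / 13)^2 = -324 / 169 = -1.92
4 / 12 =1 / 3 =0.33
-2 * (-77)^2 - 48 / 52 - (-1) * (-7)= -154257 / 13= -11865.92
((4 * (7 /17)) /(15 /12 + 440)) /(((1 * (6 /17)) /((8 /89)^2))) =3584 /41941695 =0.00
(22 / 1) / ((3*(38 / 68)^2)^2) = 29399392 / 1172889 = 25.07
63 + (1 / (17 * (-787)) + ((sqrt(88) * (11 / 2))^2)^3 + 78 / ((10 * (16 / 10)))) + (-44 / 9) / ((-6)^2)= 163539556093767133 / 8669592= 18863581595.74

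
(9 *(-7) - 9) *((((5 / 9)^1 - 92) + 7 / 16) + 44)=6769 / 2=3384.50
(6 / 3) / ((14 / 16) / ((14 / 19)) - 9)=-32 / 125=-0.26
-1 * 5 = -5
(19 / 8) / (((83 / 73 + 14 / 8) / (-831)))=-384199 / 562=-683.63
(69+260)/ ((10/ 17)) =5593/ 10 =559.30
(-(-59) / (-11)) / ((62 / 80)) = -2360 / 341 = -6.92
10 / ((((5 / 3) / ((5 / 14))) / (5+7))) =180 / 7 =25.71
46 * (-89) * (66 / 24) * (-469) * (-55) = -580826015 / 2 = -290413007.50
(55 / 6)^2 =3025 / 36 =84.03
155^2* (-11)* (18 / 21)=-1585650 / 7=-226521.43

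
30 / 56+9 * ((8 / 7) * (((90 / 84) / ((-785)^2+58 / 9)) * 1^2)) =582358155 / 1087032268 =0.54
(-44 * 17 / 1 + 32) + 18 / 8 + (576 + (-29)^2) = 2813 / 4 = 703.25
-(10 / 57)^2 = -0.03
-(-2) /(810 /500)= 100 /81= 1.23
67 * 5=335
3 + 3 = 6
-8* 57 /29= -456 /29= -15.72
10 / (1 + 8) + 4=46 / 9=5.11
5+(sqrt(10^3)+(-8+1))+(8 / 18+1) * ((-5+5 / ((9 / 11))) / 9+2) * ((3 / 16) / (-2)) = -4447 / 1944+10 * sqrt(10) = 29.34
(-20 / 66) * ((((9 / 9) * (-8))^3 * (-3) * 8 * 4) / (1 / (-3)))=491520 / 11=44683.64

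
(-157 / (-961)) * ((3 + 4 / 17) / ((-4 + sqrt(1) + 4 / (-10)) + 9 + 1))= 3925 / 49011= 0.08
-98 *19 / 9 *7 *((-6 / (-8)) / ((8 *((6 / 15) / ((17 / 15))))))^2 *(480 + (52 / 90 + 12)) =-20873866279 / 414720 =-50332.43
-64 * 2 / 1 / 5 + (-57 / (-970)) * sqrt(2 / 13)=-128 / 5 + 57 * sqrt(26) / 12610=-25.58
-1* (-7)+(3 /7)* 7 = 10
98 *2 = 196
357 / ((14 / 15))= 765 / 2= 382.50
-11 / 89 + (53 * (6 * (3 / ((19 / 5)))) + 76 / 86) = 18310061 / 72713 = 251.81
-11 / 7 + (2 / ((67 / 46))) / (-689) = -508437 / 323141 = -1.57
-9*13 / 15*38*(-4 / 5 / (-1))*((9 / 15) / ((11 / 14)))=-248976 / 1375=-181.07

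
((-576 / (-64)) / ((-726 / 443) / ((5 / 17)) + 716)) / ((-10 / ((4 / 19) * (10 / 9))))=-4430 / 14949181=-0.00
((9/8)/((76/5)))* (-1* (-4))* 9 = 405/152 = 2.66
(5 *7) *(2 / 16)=35 / 8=4.38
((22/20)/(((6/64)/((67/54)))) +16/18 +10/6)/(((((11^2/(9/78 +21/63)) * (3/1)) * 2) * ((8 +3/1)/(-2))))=-48517/25227774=-0.00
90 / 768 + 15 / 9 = 685 / 384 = 1.78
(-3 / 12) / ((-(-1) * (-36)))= 1 / 144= 0.01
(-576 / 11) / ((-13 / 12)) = 6912 / 143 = 48.34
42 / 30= 7 / 5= 1.40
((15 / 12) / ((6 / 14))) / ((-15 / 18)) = -7 / 2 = -3.50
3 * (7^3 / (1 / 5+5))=5145 / 26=197.88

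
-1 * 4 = -4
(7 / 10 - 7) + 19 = 127 / 10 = 12.70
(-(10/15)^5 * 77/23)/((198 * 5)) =-112/251505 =-0.00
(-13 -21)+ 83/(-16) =-627/16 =-39.19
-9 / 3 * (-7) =21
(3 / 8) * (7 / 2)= 21 / 16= 1.31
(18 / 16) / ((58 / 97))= 1.88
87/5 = 17.40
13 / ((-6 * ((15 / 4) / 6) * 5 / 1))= -52 / 75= -0.69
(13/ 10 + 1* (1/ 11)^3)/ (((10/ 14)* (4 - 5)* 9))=-40397/ 199650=-0.20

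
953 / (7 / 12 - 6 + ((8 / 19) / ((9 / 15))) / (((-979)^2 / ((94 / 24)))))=-624761682732 / 3551022025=-175.94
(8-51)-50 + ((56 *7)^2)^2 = 23612624803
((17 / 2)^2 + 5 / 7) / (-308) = -0.24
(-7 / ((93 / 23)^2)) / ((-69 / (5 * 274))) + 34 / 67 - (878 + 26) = -1555897508 / 1738449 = -894.99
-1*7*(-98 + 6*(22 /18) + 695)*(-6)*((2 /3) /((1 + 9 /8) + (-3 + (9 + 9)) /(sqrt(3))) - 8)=-2754860752 /13533 + 16244480*sqrt(3) /13533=-201487.07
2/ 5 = 0.40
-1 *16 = -16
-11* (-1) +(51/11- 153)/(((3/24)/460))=-6005639/11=-545967.18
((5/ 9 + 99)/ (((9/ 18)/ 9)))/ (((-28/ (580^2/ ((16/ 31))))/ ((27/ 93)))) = -12110400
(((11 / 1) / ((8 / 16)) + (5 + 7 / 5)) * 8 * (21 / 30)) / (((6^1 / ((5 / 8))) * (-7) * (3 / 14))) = -497 / 45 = -11.04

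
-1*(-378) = 378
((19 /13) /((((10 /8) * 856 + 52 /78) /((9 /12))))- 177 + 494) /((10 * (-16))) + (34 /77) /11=-3994301023 /2057735680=-1.94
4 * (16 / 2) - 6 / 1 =26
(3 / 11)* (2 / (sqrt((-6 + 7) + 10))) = 6* sqrt(11) / 121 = 0.16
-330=-330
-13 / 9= -1.44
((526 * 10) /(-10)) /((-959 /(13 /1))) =6838 /959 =7.13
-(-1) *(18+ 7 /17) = 313 /17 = 18.41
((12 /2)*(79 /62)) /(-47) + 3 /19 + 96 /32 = 82917 /27683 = 3.00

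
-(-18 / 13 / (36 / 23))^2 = -529 / 676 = -0.78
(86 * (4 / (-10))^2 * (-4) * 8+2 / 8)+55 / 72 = -790751 / 1800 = -439.31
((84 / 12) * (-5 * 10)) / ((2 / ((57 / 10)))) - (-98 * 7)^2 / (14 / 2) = -136451 / 2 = -68225.50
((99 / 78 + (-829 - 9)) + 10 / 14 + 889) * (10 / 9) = 48215 / 819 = 58.87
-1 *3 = -3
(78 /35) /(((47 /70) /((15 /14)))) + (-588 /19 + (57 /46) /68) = -535226109 /19553128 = -27.37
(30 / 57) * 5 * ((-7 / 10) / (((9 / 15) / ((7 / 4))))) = -1225 / 228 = -5.37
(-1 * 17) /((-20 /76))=323 /5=64.60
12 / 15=4 / 5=0.80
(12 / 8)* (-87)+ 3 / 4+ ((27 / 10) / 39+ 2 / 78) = -101131 / 780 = -129.66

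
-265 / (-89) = 265 / 89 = 2.98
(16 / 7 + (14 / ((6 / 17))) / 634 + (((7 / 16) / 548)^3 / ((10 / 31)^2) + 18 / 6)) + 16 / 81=67190674309265743597 / 12115572604718284800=5.55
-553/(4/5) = -2765/4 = -691.25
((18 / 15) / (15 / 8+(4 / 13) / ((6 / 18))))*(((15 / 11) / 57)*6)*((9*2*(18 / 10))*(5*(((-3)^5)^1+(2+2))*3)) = -144960192 / 20273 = -7150.41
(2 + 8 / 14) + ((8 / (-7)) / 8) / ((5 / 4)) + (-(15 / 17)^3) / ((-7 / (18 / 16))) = 3532019 / 1375640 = 2.57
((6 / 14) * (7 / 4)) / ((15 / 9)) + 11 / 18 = 191 / 180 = 1.06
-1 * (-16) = 16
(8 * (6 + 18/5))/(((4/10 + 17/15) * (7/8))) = 9216/161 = 57.24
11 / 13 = 0.85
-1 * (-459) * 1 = 459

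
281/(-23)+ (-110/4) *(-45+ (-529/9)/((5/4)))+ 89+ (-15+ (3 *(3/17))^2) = 310203073/119646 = 2592.67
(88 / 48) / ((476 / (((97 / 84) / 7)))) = 1067 / 1679328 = 0.00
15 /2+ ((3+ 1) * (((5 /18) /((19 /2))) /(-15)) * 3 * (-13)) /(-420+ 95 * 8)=218051 /29070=7.50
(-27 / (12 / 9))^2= 410.06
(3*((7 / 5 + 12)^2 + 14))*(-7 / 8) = -101619 / 200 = -508.10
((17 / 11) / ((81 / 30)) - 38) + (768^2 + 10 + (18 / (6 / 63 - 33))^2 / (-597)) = 16644389275259942 / 28220559543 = 589796.57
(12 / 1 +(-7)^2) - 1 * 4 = 57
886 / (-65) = -886 / 65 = -13.63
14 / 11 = 1.27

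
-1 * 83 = -83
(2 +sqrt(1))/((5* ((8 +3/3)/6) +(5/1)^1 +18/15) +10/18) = 270/1283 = 0.21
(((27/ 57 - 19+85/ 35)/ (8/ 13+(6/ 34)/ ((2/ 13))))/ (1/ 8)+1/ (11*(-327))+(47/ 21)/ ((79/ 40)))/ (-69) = 235324726969/ 225716448881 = 1.04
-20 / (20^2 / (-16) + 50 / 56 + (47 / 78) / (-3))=65520 / 79633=0.82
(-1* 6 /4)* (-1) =3 /2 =1.50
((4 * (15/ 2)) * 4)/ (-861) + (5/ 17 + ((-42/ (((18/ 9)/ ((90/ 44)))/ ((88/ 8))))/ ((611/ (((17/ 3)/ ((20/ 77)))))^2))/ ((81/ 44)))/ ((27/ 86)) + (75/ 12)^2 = 38.82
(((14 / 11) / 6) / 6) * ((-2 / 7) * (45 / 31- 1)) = -14 / 3069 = -0.00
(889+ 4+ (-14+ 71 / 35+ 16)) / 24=7849 / 210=37.38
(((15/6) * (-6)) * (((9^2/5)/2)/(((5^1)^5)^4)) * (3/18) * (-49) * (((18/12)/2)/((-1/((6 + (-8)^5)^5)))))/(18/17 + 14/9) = 112658964121.27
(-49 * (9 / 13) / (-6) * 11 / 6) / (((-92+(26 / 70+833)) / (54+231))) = 5376525 / 1349296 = 3.98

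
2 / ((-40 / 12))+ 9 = 42 / 5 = 8.40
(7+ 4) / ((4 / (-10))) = -55 / 2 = -27.50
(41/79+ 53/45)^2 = 36385024/12638025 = 2.88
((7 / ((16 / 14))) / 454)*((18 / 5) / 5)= 441 / 45400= 0.01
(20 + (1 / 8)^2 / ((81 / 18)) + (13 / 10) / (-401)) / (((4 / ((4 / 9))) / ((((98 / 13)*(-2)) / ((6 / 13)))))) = -565897717 / 7795440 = -72.59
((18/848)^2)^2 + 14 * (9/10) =2036122873893/161597050880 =12.60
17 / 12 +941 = 11309 / 12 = 942.42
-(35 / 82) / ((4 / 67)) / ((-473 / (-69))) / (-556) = 0.00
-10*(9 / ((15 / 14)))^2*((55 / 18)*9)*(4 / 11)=-7056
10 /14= 5 /7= 0.71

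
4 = 4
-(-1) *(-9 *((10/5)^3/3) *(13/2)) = -156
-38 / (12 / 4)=-38 / 3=-12.67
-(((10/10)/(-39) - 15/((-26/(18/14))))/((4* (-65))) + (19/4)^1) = -4.75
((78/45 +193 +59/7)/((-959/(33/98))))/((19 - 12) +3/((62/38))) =-1818553/225321845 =-0.01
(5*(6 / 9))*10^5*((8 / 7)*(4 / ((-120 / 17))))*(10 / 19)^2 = -1360000000 / 22743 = -59798.62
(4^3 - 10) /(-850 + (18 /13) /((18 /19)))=-0.06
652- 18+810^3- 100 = 531441534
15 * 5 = 75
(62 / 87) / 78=31 / 3393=0.01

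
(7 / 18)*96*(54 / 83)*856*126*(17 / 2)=1848220416 / 83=22267715.86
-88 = -88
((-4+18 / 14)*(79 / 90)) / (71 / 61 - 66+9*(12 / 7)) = 91561 / 1898730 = 0.05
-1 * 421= -421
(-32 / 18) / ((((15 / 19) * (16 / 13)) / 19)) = -4693 / 135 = -34.76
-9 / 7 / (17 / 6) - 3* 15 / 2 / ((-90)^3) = -1749481 / 3855600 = -0.45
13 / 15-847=-12692 / 15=-846.13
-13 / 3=-4.33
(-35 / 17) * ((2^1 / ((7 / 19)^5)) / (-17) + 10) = 10475040 / 693889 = 15.10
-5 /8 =-0.62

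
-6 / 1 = -6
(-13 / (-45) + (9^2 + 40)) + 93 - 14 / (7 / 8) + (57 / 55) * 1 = 98666 / 495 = 199.33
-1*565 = -565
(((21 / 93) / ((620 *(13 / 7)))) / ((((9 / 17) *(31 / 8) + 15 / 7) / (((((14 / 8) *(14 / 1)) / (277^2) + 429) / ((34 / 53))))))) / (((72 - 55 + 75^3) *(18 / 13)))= 1196787760049 / 22359188194958189520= 0.00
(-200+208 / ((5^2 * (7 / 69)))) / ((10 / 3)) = -30972 / 875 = -35.40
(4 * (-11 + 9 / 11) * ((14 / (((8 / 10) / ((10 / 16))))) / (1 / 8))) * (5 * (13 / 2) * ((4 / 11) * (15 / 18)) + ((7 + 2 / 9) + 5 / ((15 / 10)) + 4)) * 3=-94707200 / 363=-260901.38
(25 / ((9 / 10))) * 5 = 138.89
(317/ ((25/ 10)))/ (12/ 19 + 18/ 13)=78299/ 1245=62.89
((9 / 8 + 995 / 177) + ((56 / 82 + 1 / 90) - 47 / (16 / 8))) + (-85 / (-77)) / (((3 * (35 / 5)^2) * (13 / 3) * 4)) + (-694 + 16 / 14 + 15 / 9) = -30209337272251 / 42713831160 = -707.25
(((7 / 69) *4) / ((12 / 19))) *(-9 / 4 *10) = -665 / 46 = -14.46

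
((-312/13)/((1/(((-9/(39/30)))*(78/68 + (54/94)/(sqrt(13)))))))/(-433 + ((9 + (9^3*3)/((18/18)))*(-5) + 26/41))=-44280/2651473 - 797040*sqrt(13)/1238861767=-0.02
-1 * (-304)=304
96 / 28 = 3.43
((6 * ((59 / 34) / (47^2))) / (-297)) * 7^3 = -20237 / 3717747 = -0.01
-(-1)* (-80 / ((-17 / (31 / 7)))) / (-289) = -2480 / 34391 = -0.07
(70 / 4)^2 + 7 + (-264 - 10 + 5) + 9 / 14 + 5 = 1397 / 28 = 49.89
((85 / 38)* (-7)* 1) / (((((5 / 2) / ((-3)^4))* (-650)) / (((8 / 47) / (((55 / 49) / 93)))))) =175699692 / 15962375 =11.01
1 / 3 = 0.33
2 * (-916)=-1832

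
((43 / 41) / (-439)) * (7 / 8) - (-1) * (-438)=-63068797 / 143992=-438.00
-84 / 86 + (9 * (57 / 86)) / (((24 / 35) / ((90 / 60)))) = 16611 / 1376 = 12.07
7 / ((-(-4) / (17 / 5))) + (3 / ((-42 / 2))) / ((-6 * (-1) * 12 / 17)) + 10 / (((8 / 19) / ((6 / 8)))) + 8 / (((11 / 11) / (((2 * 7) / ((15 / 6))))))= 69077 / 1008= 68.53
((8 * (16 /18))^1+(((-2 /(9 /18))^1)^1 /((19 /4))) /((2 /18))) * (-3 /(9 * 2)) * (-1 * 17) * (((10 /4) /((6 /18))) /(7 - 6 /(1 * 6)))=-1.66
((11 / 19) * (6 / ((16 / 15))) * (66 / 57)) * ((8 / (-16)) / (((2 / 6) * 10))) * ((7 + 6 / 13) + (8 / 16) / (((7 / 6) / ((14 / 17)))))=-5642109 / 1276496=-4.42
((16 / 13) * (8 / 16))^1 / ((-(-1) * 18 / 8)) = 32 / 117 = 0.27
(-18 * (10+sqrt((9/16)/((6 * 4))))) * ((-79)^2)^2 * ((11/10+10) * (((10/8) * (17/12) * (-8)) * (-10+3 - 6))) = -14332266555165 - 2866453311033 * sqrt(6)/32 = -14551683679650.69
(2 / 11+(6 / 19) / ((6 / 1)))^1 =49 / 209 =0.23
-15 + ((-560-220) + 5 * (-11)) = -850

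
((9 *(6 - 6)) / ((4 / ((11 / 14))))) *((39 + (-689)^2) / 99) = 0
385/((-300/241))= -18557/60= -309.28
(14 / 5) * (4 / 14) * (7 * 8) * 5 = 224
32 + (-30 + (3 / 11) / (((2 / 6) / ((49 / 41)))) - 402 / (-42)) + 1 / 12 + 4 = 630109 / 37884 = 16.63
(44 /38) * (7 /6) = 77 /57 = 1.35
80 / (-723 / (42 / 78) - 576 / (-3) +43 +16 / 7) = -280 / 3869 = -0.07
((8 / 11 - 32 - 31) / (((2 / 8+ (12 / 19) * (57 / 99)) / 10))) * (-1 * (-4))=-109600 / 27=-4059.26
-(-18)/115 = 18/115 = 0.16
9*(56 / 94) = 252 / 47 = 5.36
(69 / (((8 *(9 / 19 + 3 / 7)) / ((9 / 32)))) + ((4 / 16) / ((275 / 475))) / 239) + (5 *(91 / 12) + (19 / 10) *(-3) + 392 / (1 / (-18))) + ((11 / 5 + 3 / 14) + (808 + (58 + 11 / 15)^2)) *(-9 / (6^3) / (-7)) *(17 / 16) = -1245533427080599 / 178082150400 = -6994.15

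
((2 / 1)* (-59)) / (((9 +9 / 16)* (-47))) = 1888 / 7191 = 0.26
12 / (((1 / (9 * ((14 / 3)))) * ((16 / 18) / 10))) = 5670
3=3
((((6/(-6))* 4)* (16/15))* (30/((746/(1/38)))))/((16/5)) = -10/7087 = -0.00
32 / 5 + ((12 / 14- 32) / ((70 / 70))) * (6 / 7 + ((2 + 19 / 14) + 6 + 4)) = -106887 / 245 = -436.27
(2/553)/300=1/82950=0.00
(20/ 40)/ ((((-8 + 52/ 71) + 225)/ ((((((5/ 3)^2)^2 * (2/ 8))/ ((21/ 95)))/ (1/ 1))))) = 0.02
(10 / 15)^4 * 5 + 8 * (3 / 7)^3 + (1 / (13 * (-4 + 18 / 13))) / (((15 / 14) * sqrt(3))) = 44936 / 27783 - 7 * sqrt(3) / 765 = 1.60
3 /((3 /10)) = 10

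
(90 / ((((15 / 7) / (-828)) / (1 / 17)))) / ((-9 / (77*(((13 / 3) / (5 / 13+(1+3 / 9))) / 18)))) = 2452.55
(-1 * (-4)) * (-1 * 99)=-396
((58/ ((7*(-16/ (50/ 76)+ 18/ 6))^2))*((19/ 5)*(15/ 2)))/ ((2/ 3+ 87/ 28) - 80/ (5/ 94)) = -12397500/ 250604281837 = -0.00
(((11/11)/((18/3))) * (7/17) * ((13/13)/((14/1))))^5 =1/353305857024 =0.00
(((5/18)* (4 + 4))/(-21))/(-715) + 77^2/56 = 22891901/216216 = 105.88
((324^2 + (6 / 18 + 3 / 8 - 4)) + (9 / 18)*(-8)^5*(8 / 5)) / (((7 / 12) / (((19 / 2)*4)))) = 5130541.23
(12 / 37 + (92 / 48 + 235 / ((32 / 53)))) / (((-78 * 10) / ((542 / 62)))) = -75363203 / 17177472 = -4.39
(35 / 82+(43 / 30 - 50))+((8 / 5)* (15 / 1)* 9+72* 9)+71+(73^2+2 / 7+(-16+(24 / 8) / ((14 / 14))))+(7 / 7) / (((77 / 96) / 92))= 299181653 / 47355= 6317.85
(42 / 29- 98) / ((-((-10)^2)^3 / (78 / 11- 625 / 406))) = 0.00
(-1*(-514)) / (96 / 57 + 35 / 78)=761748 / 3161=240.98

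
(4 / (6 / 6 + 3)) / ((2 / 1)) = 1 / 2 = 0.50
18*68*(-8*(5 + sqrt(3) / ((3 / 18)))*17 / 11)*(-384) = 319610880 / 11 + 383533056*sqrt(3) / 11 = 89446329.03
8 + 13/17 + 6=251/17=14.76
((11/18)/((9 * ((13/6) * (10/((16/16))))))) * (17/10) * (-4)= -187/8775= -0.02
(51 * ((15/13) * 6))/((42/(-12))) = -9180/91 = -100.88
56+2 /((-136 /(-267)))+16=5163 /68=75.93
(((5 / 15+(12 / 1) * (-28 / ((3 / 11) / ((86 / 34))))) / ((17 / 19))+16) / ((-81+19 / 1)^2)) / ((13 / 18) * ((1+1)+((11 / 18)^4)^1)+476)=-473248131768 / 250609895451133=-0.00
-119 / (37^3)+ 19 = 19.00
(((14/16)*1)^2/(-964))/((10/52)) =-0.00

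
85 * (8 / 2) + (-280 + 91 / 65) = 307 / 5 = 61.40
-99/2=-49.50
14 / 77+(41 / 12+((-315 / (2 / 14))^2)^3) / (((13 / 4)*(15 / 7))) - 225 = 106199759695644627993952 / 6435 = 16503459160162335352.60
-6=-6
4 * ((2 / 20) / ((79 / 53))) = 106 / 395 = 0.27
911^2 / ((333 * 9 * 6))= 46.15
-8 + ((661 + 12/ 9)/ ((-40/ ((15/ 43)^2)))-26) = -532733/ 14792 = -36.01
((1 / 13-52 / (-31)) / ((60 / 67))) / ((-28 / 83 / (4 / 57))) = -561661 / 1378260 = -0.41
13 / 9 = 1.44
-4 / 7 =-0.57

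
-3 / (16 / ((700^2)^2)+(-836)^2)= -45018750000 / 10487808100000001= -0.00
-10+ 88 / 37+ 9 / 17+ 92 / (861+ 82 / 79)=-299226989 / 42835529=-6.99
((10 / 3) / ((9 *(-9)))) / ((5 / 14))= -28 / 243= -0.12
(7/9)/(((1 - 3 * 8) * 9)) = -7/1863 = -0.00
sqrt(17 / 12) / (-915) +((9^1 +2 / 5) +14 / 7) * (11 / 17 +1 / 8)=8.80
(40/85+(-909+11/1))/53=-15258/901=-16.93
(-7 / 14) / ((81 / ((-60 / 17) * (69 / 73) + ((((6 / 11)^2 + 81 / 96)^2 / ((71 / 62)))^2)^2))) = 18393958291712456502997767326123721871 / 1792422916877348338672046901807481356288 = 0.01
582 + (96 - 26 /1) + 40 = 692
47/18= 2.61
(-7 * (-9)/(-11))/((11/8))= -504/121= -4.17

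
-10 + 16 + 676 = 682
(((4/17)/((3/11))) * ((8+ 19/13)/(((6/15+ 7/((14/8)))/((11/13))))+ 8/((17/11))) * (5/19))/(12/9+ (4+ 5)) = 4421890/28767349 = 0.15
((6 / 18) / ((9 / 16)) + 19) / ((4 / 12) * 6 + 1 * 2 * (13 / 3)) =529 / 288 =1.84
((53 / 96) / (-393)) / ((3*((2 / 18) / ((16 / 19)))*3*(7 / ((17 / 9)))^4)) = -4426613 / 705764158722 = -0.00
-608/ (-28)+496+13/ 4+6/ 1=14755/ 28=526.96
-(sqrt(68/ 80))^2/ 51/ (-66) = 1/ 3960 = 0.00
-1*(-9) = 9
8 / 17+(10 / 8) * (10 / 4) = 489 / 136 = 3.60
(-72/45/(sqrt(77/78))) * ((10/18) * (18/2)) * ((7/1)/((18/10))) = -40 * sqrt(6006)/99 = -31.31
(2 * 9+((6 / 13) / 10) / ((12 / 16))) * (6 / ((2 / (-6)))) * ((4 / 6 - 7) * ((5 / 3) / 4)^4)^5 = 27722742328643798828125 / 336412439337265941970944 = 0.08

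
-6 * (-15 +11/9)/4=62/3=20.67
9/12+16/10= 47/20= 2.35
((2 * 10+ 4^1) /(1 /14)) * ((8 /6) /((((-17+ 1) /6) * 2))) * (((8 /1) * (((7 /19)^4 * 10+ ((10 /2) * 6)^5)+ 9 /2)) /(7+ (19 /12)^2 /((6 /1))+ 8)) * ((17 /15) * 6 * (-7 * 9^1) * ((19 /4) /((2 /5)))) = 6393556847309692032 /1186607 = 5388099722409.94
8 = 8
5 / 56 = 0.09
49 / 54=0.91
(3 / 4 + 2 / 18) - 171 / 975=8023 / 11700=0.69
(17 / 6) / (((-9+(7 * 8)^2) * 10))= 17 / 187620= 0.00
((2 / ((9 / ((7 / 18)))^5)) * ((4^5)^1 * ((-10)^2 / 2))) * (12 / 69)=215129600 / 80196041223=0.00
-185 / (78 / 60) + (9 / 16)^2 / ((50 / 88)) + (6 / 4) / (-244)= -179861237 / 1268800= -141.76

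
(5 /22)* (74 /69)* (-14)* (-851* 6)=191660 /11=17423.64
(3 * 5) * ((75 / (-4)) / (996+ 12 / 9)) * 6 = -10125 / 5984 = -1.69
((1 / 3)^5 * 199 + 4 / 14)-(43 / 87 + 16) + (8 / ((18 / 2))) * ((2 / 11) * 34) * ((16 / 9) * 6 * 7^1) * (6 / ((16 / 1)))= 75135898 / 542619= 138.47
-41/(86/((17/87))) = -697/7482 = -0.09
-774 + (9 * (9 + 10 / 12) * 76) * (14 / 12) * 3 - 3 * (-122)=23133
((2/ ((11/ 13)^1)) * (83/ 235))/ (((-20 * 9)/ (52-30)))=-1079/ 10575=-0.10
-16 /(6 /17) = -136 /3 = -45.33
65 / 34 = 1.91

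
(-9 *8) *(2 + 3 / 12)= -162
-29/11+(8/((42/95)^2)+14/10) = 962762/24255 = 39.69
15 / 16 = 0.94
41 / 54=0.76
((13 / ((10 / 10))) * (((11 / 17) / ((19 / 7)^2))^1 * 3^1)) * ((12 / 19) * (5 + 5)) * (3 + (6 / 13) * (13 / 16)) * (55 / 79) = 468242775 / 9211637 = 50.83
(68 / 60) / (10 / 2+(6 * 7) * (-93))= -17 / 58515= -0.00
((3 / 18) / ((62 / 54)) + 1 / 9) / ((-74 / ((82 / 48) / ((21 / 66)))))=-64493 / 3468528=-0.02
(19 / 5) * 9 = 171 / 5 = 34.20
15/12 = 5/4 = 1.25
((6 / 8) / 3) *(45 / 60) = 3 / 16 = 0.19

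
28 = 28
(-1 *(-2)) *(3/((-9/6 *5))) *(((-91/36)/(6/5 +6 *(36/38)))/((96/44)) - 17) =13.73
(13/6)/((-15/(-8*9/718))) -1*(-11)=19771/1795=11.01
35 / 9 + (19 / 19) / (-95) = 3316 / 855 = 3.88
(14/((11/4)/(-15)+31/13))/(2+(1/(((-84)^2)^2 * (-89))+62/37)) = 1790323504220160/1034704539381719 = 1.73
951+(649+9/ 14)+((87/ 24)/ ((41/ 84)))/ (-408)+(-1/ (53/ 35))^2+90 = 370818805107/ 219281776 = 1691.06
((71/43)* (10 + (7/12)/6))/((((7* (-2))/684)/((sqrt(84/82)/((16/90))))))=-44132535* sqrt(1722)/394912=-4637.41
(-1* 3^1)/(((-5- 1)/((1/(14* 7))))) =0.01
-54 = -54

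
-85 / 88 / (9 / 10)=-425 / 396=-1.07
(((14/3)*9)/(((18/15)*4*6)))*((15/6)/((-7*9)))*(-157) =9.09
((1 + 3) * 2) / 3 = 8 / 3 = 2.67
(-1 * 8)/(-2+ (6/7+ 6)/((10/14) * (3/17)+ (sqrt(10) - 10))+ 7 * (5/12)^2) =106781143680/20277119917 - 5369462784 * sqrt(10)/20277119917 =4.43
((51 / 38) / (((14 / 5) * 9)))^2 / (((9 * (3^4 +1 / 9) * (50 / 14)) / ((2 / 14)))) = 289 / 1859467680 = 0.00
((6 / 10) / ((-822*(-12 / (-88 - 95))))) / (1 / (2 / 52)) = -61 / 142480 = -0.00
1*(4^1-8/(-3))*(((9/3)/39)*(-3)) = -1.54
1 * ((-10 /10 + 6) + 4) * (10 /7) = 90 /7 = 12.86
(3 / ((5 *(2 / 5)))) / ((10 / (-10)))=-3 / 2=-1.50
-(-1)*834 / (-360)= -139 / 60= -2.32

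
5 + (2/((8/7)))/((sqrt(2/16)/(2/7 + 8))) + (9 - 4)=10 + 29 *sqrt(2)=51.01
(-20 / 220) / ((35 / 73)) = -73 / 385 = -0.19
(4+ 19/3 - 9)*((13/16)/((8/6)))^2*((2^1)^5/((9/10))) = 845/48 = 17.60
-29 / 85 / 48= -0.01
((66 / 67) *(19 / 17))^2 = 1572516 / 1297321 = 1.21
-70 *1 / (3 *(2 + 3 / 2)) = -20 / 3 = -6.67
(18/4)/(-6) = -3/4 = -0.75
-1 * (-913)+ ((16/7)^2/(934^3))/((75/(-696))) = 113908860640851/124763264675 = 913.00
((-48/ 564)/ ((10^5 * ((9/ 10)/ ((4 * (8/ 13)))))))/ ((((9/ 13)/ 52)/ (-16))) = 6656/ 2379375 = 0.00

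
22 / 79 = 0.28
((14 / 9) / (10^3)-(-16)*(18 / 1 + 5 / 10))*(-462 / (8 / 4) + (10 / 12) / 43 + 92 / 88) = -68061.17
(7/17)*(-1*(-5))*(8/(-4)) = -70/17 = -4.12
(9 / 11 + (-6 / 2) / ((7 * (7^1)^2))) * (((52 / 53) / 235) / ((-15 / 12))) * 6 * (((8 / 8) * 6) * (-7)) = 0.68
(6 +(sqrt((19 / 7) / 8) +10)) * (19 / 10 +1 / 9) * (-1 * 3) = -1448 / 15 - 181 * sqrt(266) / 840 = -100.05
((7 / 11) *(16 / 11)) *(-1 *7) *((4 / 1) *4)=-12544 / 121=-103.67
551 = 551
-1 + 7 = 6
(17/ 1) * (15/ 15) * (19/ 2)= 323/ 2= 161.50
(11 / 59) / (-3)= -11 / 177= -0.06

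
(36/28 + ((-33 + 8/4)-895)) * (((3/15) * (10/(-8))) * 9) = 58257/28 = 2080.61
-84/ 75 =-28/ 25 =-1.12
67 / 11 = 6.09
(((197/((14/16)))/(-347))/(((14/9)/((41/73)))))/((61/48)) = -13957056/75714359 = -0.18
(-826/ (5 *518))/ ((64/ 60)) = -177/ 592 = -0.30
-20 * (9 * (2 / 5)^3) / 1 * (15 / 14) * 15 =-1296 / 7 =-185.14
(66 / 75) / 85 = 22 / 2125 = 0.01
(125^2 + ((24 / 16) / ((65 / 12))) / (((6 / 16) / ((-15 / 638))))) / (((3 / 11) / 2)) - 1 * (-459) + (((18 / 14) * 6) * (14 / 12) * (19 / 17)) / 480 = 353906703667 / 3076320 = 115042.23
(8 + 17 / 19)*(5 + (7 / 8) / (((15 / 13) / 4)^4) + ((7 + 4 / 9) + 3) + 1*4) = 1247564591 / 961875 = 1297.01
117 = 117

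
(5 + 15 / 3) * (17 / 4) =85 / 2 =42.50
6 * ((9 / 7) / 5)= 54 / 35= 1.54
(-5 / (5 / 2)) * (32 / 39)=-64 / 39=-1.64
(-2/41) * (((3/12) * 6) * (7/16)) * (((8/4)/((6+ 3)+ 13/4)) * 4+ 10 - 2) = -159/574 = -0.28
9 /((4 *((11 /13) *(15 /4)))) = 39 /55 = 0.71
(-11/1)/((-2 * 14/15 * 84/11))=605/784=0.77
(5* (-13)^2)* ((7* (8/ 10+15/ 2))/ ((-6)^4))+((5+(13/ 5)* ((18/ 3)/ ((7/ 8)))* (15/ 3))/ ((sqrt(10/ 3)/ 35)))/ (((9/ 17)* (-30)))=98189/ 2592 -11203* sqrt(30)/ 540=-75.75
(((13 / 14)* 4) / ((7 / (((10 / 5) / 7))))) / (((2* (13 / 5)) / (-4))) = -40 / 343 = -0.12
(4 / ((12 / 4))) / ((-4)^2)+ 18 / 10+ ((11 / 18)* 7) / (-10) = 131 / 90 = 1.46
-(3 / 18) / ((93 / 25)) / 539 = -0.00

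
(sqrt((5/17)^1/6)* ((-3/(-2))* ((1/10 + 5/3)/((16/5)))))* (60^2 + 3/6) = 381653* sqrt(510)/13056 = 660.15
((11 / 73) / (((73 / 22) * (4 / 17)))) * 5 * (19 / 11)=17765 / 10658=1.67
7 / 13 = 0.54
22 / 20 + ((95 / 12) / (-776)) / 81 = 4148021 / 3771360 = 1.10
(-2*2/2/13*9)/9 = -0.15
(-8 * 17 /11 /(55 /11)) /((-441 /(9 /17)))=8 /2695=0.00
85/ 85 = 1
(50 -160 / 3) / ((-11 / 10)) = 100 / 33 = 3.03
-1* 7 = -7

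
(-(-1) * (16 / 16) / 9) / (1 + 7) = 1 / 72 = 0.01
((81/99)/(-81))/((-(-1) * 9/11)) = -1/81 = -0.01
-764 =-764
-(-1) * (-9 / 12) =-3 / 4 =-0.75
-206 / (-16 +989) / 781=-206 / 759913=-0.00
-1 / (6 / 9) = -3 / 2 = -1.50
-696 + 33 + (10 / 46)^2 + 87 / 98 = -34322773 / 51842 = -662.06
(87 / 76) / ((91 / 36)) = 783 / 1729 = 0.45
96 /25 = 3.84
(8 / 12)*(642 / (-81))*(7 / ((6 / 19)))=-117.13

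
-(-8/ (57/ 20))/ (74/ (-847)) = -67760/ 2109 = -32.13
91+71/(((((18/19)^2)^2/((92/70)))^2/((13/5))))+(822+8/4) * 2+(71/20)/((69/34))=866328679894283581/388109236536000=2232.18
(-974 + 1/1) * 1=-973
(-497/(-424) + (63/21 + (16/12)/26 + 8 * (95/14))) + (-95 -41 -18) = -11053255/115752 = -95.49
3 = 3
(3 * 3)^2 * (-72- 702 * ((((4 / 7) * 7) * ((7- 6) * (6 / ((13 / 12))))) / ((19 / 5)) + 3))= -9650502 / 19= -507921.16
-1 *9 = -9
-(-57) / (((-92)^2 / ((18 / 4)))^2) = 4617 / 286557184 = 0.00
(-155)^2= 24025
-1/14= -0.07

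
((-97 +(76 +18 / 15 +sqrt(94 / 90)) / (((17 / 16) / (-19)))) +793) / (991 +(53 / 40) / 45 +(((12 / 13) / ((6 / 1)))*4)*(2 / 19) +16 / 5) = -5173721280 / 7515074587 - 9010560*sqrt(235) / 7515074587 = -0.71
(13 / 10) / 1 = 13 / 10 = 1.30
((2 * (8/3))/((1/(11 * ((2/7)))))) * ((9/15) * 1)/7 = 352/245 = 1.44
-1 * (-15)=15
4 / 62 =2 / 31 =0.06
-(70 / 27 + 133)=-3661 / 27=-135.59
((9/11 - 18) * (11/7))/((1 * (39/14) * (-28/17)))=153/26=5.88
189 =189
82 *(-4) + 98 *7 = 358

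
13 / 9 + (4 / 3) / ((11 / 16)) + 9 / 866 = 291001 / 85734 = 3.39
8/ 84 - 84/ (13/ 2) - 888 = -900.83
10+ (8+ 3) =21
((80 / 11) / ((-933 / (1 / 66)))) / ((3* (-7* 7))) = 0.00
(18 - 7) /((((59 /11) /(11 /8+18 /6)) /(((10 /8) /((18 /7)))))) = 148225 /33984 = 4.36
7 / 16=0.44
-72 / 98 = -36 / 49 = -0.73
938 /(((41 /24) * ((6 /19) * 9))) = 71288 /369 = 193.19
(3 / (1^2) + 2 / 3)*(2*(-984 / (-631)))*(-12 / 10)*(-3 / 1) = 129888 / 3155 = 41.17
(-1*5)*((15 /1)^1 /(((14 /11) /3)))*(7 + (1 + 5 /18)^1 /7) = -248875 /196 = -1269.77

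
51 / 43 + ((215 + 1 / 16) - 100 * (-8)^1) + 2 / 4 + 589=1605.75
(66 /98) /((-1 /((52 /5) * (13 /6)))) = -3718 /245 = -15.18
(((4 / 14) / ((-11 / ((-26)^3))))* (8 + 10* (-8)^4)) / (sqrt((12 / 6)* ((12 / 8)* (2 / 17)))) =240017856* sqrt(102) / 77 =31481318.47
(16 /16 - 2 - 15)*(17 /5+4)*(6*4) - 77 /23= -327169 /115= -2844.95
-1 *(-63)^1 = 63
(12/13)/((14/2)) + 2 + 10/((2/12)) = 5654/91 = 62.13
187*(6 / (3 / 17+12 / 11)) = 69938 / 79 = 885.29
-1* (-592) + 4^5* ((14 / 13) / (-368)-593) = -181386256 / 299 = -606643.00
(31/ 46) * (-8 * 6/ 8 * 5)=-465/ 23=-20.22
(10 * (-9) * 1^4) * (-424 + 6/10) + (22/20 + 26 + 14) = 381471/10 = 38147.10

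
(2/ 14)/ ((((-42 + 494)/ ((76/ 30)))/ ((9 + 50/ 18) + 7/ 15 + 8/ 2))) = 13889/ 1067850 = 0.01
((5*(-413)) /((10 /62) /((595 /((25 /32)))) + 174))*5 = -1218845600 /20540377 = -59.34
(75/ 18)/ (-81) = -25/ 486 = -0.05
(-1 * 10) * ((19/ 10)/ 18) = -1.06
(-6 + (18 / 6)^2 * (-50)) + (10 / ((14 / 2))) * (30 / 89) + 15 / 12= -1132037 / 2492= -454.27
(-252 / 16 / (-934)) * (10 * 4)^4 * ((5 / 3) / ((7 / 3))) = 14400000 / 467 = 30835.12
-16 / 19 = -0.84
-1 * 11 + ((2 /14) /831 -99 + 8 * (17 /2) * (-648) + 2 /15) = -1284796907 /29085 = -44173.87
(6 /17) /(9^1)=2 /51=0.04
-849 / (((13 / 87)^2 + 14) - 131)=6426081 / 885404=7.26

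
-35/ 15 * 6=-14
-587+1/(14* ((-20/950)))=-16531/28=-590.39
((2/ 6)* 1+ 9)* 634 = 17752/ 3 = 5917.33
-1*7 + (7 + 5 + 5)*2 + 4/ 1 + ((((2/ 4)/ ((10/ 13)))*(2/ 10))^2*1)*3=310507/ 10000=31.05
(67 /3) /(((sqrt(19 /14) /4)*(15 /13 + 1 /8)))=27872*sqrt(266) /7581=59.96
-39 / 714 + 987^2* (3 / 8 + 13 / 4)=3361857167 / 952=3531362.57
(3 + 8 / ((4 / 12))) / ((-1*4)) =-27 / 4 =-6.75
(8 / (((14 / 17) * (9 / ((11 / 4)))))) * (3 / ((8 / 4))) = 187 / 42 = 4.45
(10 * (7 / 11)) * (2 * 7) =980 / 11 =89.09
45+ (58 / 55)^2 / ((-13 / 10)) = 347197 / 7865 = 44.14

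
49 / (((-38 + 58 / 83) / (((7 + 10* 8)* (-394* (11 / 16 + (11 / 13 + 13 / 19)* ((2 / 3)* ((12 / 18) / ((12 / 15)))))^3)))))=5214421160306370943 / 31849345302528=163721.46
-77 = -77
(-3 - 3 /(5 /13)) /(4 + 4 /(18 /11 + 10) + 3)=-1728 /1175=-1.47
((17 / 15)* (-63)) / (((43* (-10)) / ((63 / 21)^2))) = 3213 / 2150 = 1.49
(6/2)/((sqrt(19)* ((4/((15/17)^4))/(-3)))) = -455625* sqrt(19)/6347596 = -0.31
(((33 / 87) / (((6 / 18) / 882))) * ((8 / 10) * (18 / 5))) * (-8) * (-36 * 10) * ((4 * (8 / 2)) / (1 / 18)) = 347640201216 / 145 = 2397518629.08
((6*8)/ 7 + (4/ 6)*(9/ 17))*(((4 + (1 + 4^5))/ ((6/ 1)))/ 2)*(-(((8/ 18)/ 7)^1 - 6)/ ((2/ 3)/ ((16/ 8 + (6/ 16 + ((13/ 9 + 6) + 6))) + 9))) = 19676657/ 144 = 136643.45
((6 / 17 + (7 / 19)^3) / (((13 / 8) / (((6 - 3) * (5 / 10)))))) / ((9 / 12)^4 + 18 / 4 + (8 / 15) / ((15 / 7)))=32476032000 / 442262702479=0.07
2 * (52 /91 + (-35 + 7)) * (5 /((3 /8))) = -5120 /7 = -731.43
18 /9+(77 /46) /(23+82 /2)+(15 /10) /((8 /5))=2.96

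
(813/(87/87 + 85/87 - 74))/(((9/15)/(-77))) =9077145/6266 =1448.63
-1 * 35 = -35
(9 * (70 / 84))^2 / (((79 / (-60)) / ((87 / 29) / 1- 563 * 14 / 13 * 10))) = 265885875 / 1027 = 258895.69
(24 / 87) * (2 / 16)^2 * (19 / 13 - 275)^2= 1580642 / 4901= 322.51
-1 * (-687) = 687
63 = 63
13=13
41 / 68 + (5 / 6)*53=9133 / 204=44.77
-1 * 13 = -13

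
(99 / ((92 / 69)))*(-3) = -891 / 4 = -222.75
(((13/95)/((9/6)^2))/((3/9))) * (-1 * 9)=-156/95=-1.64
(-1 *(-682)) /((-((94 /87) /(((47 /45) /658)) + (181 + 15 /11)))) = -108779 /137657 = -0.79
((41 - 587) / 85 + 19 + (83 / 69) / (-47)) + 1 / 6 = 2337103 / 183770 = 12.72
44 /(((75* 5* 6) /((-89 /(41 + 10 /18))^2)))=71289 /794750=0.09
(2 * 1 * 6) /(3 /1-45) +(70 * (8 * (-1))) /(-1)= 3918 /7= 559.71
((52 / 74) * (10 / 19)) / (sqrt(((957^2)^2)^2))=260 / 589661911733103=0.00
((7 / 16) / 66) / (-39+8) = -7 / 32736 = -0.00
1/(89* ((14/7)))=1/178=0.01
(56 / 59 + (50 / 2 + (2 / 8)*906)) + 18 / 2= 30851 / 118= 261.45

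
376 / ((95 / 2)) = 7.92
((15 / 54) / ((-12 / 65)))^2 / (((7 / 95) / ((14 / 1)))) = 10034375 / 23328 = 430.14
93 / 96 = 31 / 32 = 0.97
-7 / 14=-1 / 2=-0.50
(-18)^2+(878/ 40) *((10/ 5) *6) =2937/ 5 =587.40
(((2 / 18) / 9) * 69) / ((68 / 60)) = 115 / 153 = 0.75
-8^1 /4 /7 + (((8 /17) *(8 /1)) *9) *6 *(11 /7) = 5426 /17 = 319.18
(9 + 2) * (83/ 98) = 913/ 98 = 9.32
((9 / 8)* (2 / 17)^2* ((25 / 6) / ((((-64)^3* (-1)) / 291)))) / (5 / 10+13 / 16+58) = 21825 / 17973968896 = 0.00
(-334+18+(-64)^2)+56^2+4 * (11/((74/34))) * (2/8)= 256079/37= 6921.05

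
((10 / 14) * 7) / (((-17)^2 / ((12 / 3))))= 20 / 289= 0.07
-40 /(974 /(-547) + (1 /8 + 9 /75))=4376000 /167997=26.05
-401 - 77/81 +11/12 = -129935/324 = -401.03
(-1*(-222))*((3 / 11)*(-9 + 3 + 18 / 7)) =-15984 / 77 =-207.58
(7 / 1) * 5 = 35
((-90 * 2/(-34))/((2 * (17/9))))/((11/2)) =810/3179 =0.25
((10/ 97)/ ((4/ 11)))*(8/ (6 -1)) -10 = -926/ 97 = -9.55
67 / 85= 0.79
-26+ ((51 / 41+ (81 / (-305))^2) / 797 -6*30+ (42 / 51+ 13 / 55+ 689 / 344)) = -39682592786078257 / 195542834359400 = -202.94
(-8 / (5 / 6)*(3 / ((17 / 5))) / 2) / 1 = -72 / 17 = -4.24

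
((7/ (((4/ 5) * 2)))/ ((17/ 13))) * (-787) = -2632.98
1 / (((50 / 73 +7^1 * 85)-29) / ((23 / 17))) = 1679 / 703256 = 0.00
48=48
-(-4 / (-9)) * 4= -16 / 9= -1.78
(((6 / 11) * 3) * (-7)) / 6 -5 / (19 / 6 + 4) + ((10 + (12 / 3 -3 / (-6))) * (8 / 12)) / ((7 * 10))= -245213 / 99330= -2.47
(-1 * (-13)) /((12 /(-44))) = -143 /3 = -47.67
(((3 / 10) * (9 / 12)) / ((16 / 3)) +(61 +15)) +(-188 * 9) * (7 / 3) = -2478053 / 640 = -3871.96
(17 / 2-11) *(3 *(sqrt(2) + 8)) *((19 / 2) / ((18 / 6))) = -190-95 *sqrt(2) / 4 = -223.59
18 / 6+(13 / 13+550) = 554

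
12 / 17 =0.71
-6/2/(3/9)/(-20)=9/20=0.45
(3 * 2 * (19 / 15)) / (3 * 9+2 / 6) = 57 / 205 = 0.28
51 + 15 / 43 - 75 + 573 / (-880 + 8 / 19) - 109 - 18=-108728477 / 718616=-151.30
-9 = -9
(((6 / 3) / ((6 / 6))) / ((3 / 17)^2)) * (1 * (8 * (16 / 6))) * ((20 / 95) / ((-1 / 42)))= -2071552 / 171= -12114.34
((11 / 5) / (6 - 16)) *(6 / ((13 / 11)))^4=-146.16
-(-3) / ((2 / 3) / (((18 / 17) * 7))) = 567 / 17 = 33.35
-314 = -314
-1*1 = -1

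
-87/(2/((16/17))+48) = -696/401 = -1.74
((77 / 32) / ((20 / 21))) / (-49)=-33 / 640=-0.05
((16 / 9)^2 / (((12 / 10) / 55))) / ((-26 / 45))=-250.71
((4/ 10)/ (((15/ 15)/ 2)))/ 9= 0.09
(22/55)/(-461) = -2/2305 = -0.00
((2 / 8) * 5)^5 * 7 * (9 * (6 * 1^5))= 590625 / 512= 1153.56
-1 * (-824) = 824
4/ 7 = 0.57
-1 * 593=-593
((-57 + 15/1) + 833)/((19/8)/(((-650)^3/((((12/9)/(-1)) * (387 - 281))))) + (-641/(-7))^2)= 31932571125000/338514583924343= 0.09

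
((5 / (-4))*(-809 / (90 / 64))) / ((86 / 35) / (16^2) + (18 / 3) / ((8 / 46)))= 28994560 / 1391427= 20.84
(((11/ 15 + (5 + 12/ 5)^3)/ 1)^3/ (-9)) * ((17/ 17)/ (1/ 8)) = -28224415916391232/ 474609375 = -59468728.19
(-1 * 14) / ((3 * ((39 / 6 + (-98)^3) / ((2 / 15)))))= 56 / 84706695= 0.00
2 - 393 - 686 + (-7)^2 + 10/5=-1026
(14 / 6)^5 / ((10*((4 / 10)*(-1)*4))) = -16807 / 3888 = -4.32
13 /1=13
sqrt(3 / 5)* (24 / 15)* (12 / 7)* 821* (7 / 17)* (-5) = -78816* sqrt(15) / 85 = -3591.21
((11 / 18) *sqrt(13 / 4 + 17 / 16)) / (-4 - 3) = -11 *sqrt(69) / 504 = -0.18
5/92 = 0.05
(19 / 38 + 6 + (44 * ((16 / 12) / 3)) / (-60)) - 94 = -23713 / 270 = -87.83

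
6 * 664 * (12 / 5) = 47808 / 5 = 9561.60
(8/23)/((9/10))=80/207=0.39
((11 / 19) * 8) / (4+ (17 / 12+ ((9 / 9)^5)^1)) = 96 / 133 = 0.72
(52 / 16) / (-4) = -13 / 16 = -0.81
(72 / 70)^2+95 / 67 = 203207 / 82075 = 2.48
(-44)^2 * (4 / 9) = 7744 / 9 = 860.44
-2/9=-0.22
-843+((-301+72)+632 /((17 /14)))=-9376 /17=-551.53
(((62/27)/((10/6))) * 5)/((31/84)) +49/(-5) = 133/15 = 8.87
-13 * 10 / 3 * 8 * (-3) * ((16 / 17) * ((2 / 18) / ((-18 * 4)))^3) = -65 / 18068994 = -0.00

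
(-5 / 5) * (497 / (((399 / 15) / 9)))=-3195 / 19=-168.16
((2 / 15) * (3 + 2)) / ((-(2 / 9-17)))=0.04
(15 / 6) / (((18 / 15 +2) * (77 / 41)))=0.42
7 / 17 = 0.41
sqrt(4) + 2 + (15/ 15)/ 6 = 25/ 6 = 4.17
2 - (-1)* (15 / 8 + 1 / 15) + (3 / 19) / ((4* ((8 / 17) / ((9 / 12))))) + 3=7.00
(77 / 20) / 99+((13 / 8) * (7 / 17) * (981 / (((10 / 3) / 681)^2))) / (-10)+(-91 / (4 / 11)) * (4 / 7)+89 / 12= -3353598973111 / 1224000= -2739868.44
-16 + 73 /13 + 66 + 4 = 59.62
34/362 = 17/181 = 0.09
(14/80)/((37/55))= 77/296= 0.26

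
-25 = -25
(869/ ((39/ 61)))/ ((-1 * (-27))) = 53009/ 1053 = 50.34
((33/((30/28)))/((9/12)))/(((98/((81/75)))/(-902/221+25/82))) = -1935846/1132625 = -1.71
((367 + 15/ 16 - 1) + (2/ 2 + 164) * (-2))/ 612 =197/ 3264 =0.06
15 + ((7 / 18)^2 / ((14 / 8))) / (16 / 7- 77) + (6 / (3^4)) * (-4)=14.70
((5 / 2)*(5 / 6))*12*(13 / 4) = 325 / 4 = 81.25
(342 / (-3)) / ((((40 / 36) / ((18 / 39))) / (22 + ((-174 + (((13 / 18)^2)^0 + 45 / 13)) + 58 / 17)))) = 98040456 / 14365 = 6824.95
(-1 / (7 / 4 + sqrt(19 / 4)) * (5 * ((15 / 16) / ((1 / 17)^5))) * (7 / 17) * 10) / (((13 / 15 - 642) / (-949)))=-10323361.92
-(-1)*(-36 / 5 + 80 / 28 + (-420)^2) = 6173848 / 35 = 176395.66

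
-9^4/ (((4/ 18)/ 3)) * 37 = -6554439/ 2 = -3277219.50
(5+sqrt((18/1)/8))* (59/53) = 767/106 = 7.24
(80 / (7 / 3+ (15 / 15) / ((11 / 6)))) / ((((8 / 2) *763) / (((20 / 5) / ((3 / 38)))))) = 352 / 763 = 0.46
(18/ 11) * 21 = 378/ 11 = 34.36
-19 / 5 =-3.80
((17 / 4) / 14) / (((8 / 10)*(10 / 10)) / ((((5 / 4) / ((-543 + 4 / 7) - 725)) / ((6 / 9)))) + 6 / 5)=-1275 / 2266192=-0.00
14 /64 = 7 /32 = 0.22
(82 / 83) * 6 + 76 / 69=40256 / 5727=7.03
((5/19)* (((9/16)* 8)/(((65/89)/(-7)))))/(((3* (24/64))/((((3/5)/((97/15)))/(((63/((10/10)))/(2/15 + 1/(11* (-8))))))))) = -14329/7906470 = -0.00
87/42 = 29/14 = 2.07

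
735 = 735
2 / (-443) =-2 / 443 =-0.00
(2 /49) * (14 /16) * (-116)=-29 /7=-4.14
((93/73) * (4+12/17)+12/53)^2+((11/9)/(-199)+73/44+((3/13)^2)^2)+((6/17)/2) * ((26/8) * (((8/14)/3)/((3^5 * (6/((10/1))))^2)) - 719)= -86.52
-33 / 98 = -0.34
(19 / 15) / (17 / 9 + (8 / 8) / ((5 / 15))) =57 / 220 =0.26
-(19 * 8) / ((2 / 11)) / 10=-418 / 5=-83.60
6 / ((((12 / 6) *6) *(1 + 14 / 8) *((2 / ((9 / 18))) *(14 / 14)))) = 1 / 22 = 0.05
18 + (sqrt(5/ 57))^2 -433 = -23650/ 57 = -414.91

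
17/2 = 8.50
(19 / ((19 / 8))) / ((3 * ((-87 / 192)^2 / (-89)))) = -2916352 / 2523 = -1155.91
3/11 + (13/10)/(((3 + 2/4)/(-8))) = -1039/385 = -2.70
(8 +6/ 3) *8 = 80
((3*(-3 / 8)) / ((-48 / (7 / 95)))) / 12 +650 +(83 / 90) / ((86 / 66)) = 816581147 / 1254912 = 650.71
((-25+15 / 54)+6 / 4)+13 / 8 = -21.60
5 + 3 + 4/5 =8.80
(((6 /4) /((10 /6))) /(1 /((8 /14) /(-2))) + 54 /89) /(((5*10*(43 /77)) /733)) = 8780607 /956750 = 9.18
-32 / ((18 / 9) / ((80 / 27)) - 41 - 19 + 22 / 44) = 0.54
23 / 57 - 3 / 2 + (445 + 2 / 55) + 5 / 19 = 146587 / 330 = 444.20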